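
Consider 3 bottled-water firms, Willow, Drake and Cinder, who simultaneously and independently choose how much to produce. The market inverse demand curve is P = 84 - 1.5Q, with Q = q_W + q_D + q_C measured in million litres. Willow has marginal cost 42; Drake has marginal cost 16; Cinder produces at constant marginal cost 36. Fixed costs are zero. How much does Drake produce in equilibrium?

19

Willow's profit: π_W = (84 - 1.5Q)q_W - (42q_W). Setting ∂π_W/∂q_W = 0: 42 - 3q_W - (3/2)(q_D + q_C) = 0.
Drake's first-order condition: 68 - 3q_D - (3/2)(q_W + q_C) = 0.
Cinder's profit: π_C = (84 - 1.5Q)q_C - (36q_C). Setting ∂π_C/∂q_C = 0: 48 - 3q_C - (3/2)(q_W + q_D) = 0.
Adding the 3 first-order conditions: 158 − 6Q = 0, so Q = 79/3.
Back-substituting: q_W = (42 − 79/2)/(3/2) = 5/3, q_D = (68 − 79/2)/(3/2) = 19, q_C = (48 − 79/2)/(3/2) = 17/3.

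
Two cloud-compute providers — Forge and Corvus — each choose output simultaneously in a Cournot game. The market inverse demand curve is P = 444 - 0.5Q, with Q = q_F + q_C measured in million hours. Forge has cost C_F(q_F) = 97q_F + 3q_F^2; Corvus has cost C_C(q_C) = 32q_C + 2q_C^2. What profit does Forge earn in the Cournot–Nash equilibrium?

Forge's profit: π_F = (444 - 0.5Q)q_F - (97q_F + 3q_F²). Setting ∂π_F/∂q_F = 0: 347 - 7q_F - (1/2)(q_C) = 0.
Corvus's first-order condition: 412 - 5q_C - (1/2)(q_F) = 0.
Best responses: q_F = (347 - (1/2)q_C)/7, q_C = (412 - (1/2)q_F)/5.
Solving the pair: q_F = 44, q_C = 78.
Price P = 444 - (1/2)·122 = 383.
Forge's profit: 383·44 - 97·44 - 3·44² = 6776.

6776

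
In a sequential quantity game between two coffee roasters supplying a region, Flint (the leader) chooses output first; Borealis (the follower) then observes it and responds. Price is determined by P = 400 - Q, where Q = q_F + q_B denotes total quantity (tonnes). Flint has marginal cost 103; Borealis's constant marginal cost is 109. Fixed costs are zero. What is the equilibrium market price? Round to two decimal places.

178.75

Solve by backward induction. Given q_F, the follower Borealis maximises π_B = (400 - q_F - q_B)q_B - 109q_B.
Follower FOC: 291 - q_F - 2q_B = 0, so q_B(q_F) = (291 - q_F)/2.
Flint substitutes q_B(q_F) into its own profit: π_F = q_F(400 - q_F - (291 - q_F)/2) - 103q_F = (509/2 - (1/2)q_F)q_F - 103q_F.
The leader's first-order condition 303/2 - q_F = 0 yields q_F = 303/2.
Then q_B = (291 - 303/2)/2 = 279/4.
Total output Q = 885/4, so price P = 400 - 885/4 = 715/4.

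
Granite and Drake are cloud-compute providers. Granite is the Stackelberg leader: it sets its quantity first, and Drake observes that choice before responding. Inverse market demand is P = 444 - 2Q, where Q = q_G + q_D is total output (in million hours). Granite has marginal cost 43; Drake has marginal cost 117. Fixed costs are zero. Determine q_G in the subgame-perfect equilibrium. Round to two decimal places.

The follower Drake best-responds to any q_G: π_D = (444 - 2Q)q_D - 117q_D.
∂π_D/∂q_D = 327 - 2q_G - 4q_D = 0 gives the reaction function q_D = (327 - 2q_G)/4.
The leader anticipates this reaction. Substituting into P = 444 - 2Q gives P = 561/2 - q_G, so π_G = (561/2 - q_G)q_G - 43q_G.
Maximising: ∂π_G/∂q_G = 475/2 - 2q_G = 0, giving q_G = 475/4.
Then q_D = (327 - 2·(475/4))/4 = 179/8.

118.75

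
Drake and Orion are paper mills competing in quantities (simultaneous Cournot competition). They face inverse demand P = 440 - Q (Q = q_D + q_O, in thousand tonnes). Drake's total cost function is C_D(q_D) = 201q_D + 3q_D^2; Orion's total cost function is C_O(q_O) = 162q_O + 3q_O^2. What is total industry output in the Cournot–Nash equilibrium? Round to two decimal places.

Drake's profit: π_D = (440 - Q)q_D - (201q_D + 3q_D²). Setting ∂π_D/∂q_D = 0: 239 - 8q_D - (q_O) = 0.
Orion's first-order condition: 278 - 8q_O - (q_D) = 0.
Best responses: q_D = (239 - q_O)/8, q_O = (278 - q_D)/8.
Solving the pair: q_D = 1634/63, q_O = 1985/63.
Total output Q = 1634/63 + 1985/63 = 517/9.

57.44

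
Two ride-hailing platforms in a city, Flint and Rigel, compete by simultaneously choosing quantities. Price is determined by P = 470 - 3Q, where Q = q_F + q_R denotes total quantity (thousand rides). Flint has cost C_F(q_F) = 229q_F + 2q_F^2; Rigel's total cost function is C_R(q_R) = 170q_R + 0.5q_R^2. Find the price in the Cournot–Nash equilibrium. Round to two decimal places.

Flint's profit: π_F = (470 - 3Q)q_F - (229q_F + 2q_F²). Setting ∂π_F/∂q_F = 0: 241 - 10q_F - 3(q_R) = 0.
Rigel's first-order condition: 300 - 7q_R - 3(q_F) = 0.
Rearranging gives the reaction functions q_F = (241 - 3q_R)/10 and q_R = (300 - 3q_F)/7.
Substituting one into the other gives q_F = 787/61 and q_R = 37.3279.
Total output Q = 50.2295, so price P = 470 - 3·50.2295 = 319.3115.

319.31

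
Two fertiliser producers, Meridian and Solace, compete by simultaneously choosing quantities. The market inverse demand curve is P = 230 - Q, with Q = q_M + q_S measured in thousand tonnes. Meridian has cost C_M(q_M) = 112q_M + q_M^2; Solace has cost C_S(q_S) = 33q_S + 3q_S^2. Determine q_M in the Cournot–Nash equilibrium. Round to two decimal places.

Meridian's profit: π_M = (230 - Q)q_M - (112q_M + q_M²). Setting ∂π_M/∂q_M = 0: 118 - 4q_M - (q_S) = 0.
Solace's first-order condition: 197 - 8q_S - (q_M) = 0.
Rearranging gives the reaction functions q_M = (118 - q_S)/4 and q_S = (197 - q_M)/8.
Solving the pair: q_M = 747/31, q_S = 670/31.

24.10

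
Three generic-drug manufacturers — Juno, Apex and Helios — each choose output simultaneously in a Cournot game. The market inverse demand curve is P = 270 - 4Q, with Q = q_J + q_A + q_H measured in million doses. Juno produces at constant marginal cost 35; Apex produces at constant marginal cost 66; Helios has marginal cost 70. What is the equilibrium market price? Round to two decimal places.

Juno's profit: π_J = (270 - 4Q)q_J - (35q_J). Setting ∂π_J/∂q_J = 0: 235 - 8q_J - 4(q_A + q_H) = 0.
Apex's profit: π_A = (270 - 4Q)q_A - (66q_A). Setting ∂π_A/∂q_A = 0: 204 - 8q_A - 4(q_J + q_H) = 0.
Helios's profit: π_H = (270 - 4Q)q_H - (70q_H). Setting ∂π_H/∂q_H = 0: 200 - 8q_H - 4(q_J + q_A) = 0.
Summing all 3 equations gives 639 − 16Q = 0, hence Q = 639/16.
Back-substituting: q_J = (235 − 639/4)/4 = 301/16, q_A = (204 − 639/4)/4 = 177/16, q_H = (200 − 639/4)/4 = 161/16.
Total output Q = 639/16, so price P = 270 - 4·(639/16) = 441/4.

110.25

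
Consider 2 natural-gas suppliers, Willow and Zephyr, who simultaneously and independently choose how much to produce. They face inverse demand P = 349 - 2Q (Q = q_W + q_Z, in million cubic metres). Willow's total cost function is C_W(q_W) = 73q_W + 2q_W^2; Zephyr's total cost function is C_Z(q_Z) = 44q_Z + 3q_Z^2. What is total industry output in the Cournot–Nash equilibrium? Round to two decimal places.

53.13

Willow's profit: π_W = (349 - 2Q)q_W - (73q_W + 2q_W²). Setting ∂π_W/∂q_W = 0: 276 - 8q_W - 2(q_Z) = 0.
Zephyr's first-order condition: 305 - 10q_Z - 2(q_W) = 0.
So q_W = (276 - 2q_Z)/8 and q_Z = (305 - 2q_W)/10.
Solving the pair: q_W = 1075/38, q_Z = 472/19.
Total output Q = 1075/38 + 472/19 = 53.1316.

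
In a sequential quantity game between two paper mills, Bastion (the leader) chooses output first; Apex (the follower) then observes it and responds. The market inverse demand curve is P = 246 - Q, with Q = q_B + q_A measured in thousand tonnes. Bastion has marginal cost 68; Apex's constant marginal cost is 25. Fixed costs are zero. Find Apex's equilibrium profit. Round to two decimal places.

5890.56

The follower Apex best-responds to any q_B: π_A = (246 - Q)q_A - 25q_A.
∂π_A/∂q_A = 221 - q_B - 2q_A = 0 gives the reaction function q_A = (221 - q_B)/2.
Bastion substitutes q_A(q_B) into its own profit: π_B = q_B(246 - q_B - (221 - q_B)/2) - 68q_B = (271/2 - (1/2)q_B)q_B - 68q_B.
The leader's first-order condition 135/2 - q_B = 0 yields q_B = 135/2.
Then q_A = (221 - 135/2)/2 = 307/4.
Price P = 246 - 577/4 = 407/4.
Apex's profit: (407/4 - 25)·(307/4) = 5890.5625.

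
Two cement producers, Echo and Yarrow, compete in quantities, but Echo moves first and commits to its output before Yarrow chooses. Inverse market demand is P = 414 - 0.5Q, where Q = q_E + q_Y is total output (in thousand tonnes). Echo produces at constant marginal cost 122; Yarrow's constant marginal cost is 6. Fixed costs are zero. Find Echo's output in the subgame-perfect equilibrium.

The follower Yarrow best-responds to any q_E: π_Y = (414 - 0.5Q)q_Y - 6q_Y.
∂π_Y/∂q_Y = 408 - (1/2)q_E - q_Y = 0 gives the reaction function q_Y = (408 - (1/2)q_E).
Echo substitutes q_Y(q_E) into its own profit: π_E = q_E(414 - (1/2)q_E - (408 - (1/2)q_E)/2) - 122q_E = (210 - (1/4)q_E)q_E - 122q_E.
Maximising: ∂π_E/∂q_E = 88 - (1/2)q_E = 0, giving q_E = 176.
Then q_Y = (408 - (1/2)·176) = 320.

176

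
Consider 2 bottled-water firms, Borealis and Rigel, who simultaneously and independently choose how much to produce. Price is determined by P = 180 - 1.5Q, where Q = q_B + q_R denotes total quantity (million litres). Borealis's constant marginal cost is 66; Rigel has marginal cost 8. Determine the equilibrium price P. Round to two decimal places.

84.67

Borealis's profit: π_B = (180 - 1.5Q)q_B - (66q_B). Setting ∂π_B/∂q_B = 0: 114 - 3q_B - (3/2)(q_R) = 0.
Rigel's profit: π_R = (180 - 1.5Q)q_R - (8q_R). Setting ∂π_R/∂q_R = 0: 172 - 3q_R - (3/2)(q_B) = 0.
Best responses: q_B = (114 - (3/2)q_R)/3, q_R = (172 - (3/2)q_B)/3.
Solving the pair: q_B = 112/9, q_R = 460/9.
Total output Q = 572/9, so price P = 180 - (3/2)·(572/9) = 254/3.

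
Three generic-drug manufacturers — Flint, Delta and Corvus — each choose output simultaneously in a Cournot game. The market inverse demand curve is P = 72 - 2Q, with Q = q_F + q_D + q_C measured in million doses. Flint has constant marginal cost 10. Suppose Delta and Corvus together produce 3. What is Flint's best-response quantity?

With rivals' combined output fixed at 3, Flint's profit is π_F = (72 - 2·3 - 2q_F)q_F - (10q_F) = (66 - 2q_F)q_F - (10q_F).
∂π_F/∂q_F = 56 - 4q_F = 0, so q_F = 14.

14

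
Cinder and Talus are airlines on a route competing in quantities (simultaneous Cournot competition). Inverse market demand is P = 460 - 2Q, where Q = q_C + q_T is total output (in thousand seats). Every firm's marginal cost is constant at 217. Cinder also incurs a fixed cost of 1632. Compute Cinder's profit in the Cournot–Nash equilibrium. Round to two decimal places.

Each firm earns π_i = (460 - 2Q)q_i - 217q_i.
First-order condition (treating rivals' output as given): 243 - 4q_i - 2q_j = 0.
By symmetry each firm produces the same amount; substituting q_j = q_i yields q_i = 243/6 = 81/2.
Price P = 460 - 2·81 = 298.
Cinder's profit: (298 - 217)·(81/2) - 1632 = 1648.5000.

1648.50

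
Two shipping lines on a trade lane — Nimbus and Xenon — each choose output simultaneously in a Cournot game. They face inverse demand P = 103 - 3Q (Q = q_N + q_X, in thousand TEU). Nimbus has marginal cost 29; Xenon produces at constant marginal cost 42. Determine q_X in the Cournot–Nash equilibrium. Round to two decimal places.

5.33

Nimbus's profit: π_N = (103 - 3Q)q_N - (29q_N). Setting ∂π_N/∂q_N = 0: 74 - 6q_N - 3(q_X) = 0.
Xenon's first-order condition: 61 - 6q_X - 3(q_N) = 0.
So q_N = (74 - 3q_X)/6 and q_X = (61 - 3q_N)/6.
Substituting one into the other gives q_N = 29/3 and q_X = 16/3.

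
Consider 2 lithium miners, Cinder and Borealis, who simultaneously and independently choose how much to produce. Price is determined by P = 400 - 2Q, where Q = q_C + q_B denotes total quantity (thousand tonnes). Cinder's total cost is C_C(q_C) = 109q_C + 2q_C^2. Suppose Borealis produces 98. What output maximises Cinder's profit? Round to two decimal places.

With the rival's output fixed at 98, Cinder's profit is π_C = (400 - 2·98 - 2q_C)q_C - (109q_C + 2q_C²) = (204 - 2q_C)q_C - (109q_C + 2q_C²).
∂π_C/∂q_C = 95 - 8q_C = 0, so q_C = 95/8.

11.88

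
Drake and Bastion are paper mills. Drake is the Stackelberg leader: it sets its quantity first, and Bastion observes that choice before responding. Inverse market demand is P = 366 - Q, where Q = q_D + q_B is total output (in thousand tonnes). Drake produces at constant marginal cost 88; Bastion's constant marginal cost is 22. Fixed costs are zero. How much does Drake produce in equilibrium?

106

Solve by backward induction. Given q_D, the follower Bastion maximises π_B = (366 - q_D - q_B)q_B - 22q_B.
Follower FOC: 344 - q_D - 2q_B = 0, so q_B(q_D) = (344 - q_D)/2.
The leader anticipates this reaction. Substituting into P = 366 - Q gives P = 194 - (1/2)q_D, so π_D = (194 - (1/2)q_D)q_D - 88q_D.
Maximising: ∂π_D/∂q_D = 106 - q_D = 0, giving q_D = 106.
Then q_B = (344 - 106)/2 = 119.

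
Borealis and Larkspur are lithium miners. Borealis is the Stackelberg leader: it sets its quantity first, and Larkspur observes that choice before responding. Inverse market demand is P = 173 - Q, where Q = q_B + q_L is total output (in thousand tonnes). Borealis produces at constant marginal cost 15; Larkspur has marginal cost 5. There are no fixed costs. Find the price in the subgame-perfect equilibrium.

52

The follower Larkspur best-responds to any q_B: π_L = (173 - Q)q_L - 5q_L.
Setting the follower's marginal profit to zero, 168 - q_B - 2q_L = 0, i.e. q_L = (168 - q_B)/2.
Borealis substitutes q_L(q_B) into its own profit: π_B = q_B(173 - q_B - (168 - q_B)/2) - 15q_B = (89 - (1/2)q_B)q_B - 15q_B.
Leader FOC: 74 - q_B = 0, so q_B = 74.
Then q_L = (168 - 74)/2 = 47.
Total output Q = 121, so price P = 173 - 121 = 52.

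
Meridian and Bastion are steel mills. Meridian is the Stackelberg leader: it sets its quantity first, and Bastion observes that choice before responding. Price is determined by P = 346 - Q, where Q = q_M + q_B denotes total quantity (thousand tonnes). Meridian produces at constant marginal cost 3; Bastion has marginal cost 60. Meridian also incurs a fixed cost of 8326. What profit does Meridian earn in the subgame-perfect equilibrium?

Solve by backward induction. Given q_M, the follower Bastion maximises π_B = (346 - q_M - q_B)q_B - 60q_B.
Follower FOC: 286 - q_M - 2q_B = 0, so q_B(q_M) = (286 - q_M)/2.
The leader anticipates this reaction. Substituting into P = 346 - Q gives P = 203 - (1/2)q_M, so π_M = (203 - (1/2)q_M)q_M - 3q_M.
The leader's first-order condition 200 - q_M = 0 yields q_M = 200.
Then q_B = (286 - 200)/2 = 43.
Price P = 346 - 243 = 103.
Meridian's profit: (103 - 3)·200 - 8326 = 11674.

11674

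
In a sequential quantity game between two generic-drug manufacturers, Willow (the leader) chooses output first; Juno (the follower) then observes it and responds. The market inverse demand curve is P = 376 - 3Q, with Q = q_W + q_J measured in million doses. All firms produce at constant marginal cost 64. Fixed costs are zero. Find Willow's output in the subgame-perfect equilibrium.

52

Solve by backward induction. Given q_W, the follower Juno maximises π_J = (376 - 3q_W - 3q_J)q_J - 64q_J.
Setting the follower's marginal profit to zero, 312 - 3q_W - 6q_J = 0, i.e. q_J = (312 - 3q_W)/6.
The leader anticipates this reaction. Substituting into P = 376 - 3Q gives P = 220 - (3/2)q_W, so π_W = (220 - (3/2)q_W)q_W - 64q_W.
Leader FOC: 156 - 3q_W = 0, so q_W = 52.
Then q_J = (312 - 3·52)/6 = 26.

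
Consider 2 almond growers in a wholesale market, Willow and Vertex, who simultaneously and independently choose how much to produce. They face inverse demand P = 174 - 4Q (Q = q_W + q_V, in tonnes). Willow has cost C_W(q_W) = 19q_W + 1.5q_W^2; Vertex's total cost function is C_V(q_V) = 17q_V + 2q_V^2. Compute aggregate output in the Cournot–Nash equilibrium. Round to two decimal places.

Willow's profit: π_W = (174 - 4Q)q_W - (19q_W + (3/2)q_W²). Setting ∂π_W/∂q_W = 0: 155 - 11q_W - 4(q_V) = 0.
Vertex's first-order condition: 157 - 12q_V - 4(q_W) = 0.
Rearranging gives the reaction functions q_W = (155 - 4q_V)/11 and q_V = (157 - 4q_W)/12.
Substituting one into the other gives q_W = 308/29 and q_V = 1107/116.
Total output Q = 308/29 + 1107/116 = 20.1638.

20.16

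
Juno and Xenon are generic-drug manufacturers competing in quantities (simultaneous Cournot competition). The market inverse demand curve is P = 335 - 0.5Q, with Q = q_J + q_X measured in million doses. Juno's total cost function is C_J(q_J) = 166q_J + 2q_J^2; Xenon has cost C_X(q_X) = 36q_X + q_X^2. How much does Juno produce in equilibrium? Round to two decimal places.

24.24

Juno's profit: π_J = (335 - 0.5Q)q_J - (166q_J + 2q_J²). Setting ∂π_J/∂q_J = 0: 169 - 5q_J - (1/2)(q_X) = 0.
Xenon's profit: π_X = (335 - 0.5Q)q_X - (36q_X + q_X²). Setting ∂π_X/∂q_X = 0: 299 - 3q_X - (1/2)(q_J) = 0.
Rearranging gives the reaction functions q_J = (169 - (1/2)q_X)/5 and q_X = (299 - (1/2)q_J)/3.
Substituting one into the other gives q_J = 1430/59 and q_X = 95.6271.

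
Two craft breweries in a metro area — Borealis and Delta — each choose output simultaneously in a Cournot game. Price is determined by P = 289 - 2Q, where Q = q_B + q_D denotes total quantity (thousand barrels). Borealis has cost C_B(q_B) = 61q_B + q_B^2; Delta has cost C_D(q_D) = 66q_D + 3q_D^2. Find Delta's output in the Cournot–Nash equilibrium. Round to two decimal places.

Borealis's profit: π_B = (289 - 2Q)q_B - (61q_B + q_B²). Setting ∂π_B/∂q_B = 0: 228 - 6q_B - 2(q_D) = 0.
Delta's profit: π_D = (289 - 2Q)q_D - (66q_D + 3q_D²). Setting ∂π_D/∂q_D = 0: 223 - 10q_D - 2(q_B) = 0.
So q_B = (228 - 2q_D)/6 and q_D = (223 - 2q_B)/10.
Substituting one into the other gives q_B = 131/4 and q_D = 63/4.

15.75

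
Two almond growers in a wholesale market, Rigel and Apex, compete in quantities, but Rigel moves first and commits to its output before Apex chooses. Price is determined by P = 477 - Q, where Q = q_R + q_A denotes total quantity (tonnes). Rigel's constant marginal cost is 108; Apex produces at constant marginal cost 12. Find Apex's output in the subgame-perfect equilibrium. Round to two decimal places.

The follower Apex best-responds to any q_R: π_A = (477 - Q)q_A - 12q_A.
Follower FOC: 465 - q_R - 2q_A = 0, so q_A(q_R) = (465 - q_R)/2.
Rigel substitutes q_A(q_R) into its own profit: π_R = q_R(477 - q_R - (465 - q_R)/2) - 108q_R = (489/2 - (1/2)q_R)q_R - 108q_R.
Maximising: ∂π_R/∂q_R = 273/2 - q_R = 0, giving q_R = 273/2.
Then q_A = (465 - 273/2)/2 = 657/4.

164.25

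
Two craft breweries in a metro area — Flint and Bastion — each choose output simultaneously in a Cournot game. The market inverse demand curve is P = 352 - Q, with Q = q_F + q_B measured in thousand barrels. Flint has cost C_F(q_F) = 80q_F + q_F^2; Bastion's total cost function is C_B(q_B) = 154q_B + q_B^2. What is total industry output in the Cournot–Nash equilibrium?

94

Flint's profit: π_F = (352 - Q)q_F - (80q_F + q_F²). Setting ∂π_F/∂q_F = 0: 272 - 4q_F - (q_B) = 0.
Bastion's profit: π_B = (352 - Q)q_B - (154q_B + q_B²). Setting ∂π_B/∂q_B = 0: 198 - 4q_B - (q_F) = 0.
Rearranging gives the reaction functions q_F = (272 - q_B)/4 and q_B = (198 - q_F)/4.
Substituting one into the other gives q_F = 178/3 and q_B = 104/3.
Total output Q = 178/3 + 104/3 = 94.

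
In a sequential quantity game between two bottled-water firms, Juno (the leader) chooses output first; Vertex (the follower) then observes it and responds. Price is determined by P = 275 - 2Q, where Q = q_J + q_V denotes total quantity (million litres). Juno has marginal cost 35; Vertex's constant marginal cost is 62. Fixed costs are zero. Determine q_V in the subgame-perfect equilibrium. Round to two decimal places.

The follower Vertex best-responds to any q_J: π_V = (275 - 2Q)q_V - 62q_V.
Setting the follower's marginal profit to zero, 213 - 2q_J - 4q_V = 0, i.e. q_V = (213 - 2q_J)/4.
Juno substitutes q_V(q_J) into its own profit: π_J = q_J(275 - 2q_J - (213 - 2q_J)/2) - 35q_J = (337/2 - q_J)q_J - 35q_J.
Leader FOC: 267/2 - 2q_J = 0, so q_J = 267/4.
Then q_V = (213 - 2·(267/4))/4 = 159/8.

19.88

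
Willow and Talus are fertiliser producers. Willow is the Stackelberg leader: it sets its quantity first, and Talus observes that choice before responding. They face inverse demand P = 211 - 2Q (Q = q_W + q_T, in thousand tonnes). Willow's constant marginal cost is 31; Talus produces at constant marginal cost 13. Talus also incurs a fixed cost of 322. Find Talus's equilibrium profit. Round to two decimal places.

Solve by backward induction. Given q_W, the follower Talus maximises π_T = (211 - 2q_W - 2q_T)q_T - 13q_T.
∂π_T/∂q_T = 198 - 2q_W - 4q_T = 0 gives the reaction function q_T = (198 - 2q_W)/4.
Willow substitutes q_T(q_W) into its own profit: π_W = q_W(211 - 2q_W - (198 - 2q_W)/2) - 31q_W = (112 - q_W)q_W - 31q_W.
Leader FOC: 81 - 2q_W = 0, so q_W = 81/2.
Then q_T = (198 - 2·(81/2))/4 = 117/4.
Price P = 211 - 2·(279/4) = 143/2.
Talus's profit: (143/2 - 13)·(117/4) - 322 = 1389.1250.

1389.13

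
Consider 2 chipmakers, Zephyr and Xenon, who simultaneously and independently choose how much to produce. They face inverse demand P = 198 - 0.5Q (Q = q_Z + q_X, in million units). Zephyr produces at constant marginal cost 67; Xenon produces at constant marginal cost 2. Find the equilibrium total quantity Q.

Zephyr's profit: π_Z = (198 - 0.5Q)q_Z - (67q_Z). Setting ∂π_Z/∂q_Z = 0: 131 - q_Z - (1/2)(q_X) = 0.
Xenon's first-order condition: 196 - q_X - (1/2)(q_Z) = 0.
Rearranging gives the reaction functions q_Z = (131 - (1/2)q_X) and q_X = (196 - (1/2)q_Z).
Substituting one into the other gives q_Z = 44 and q_X = 174.
Total output Q = 44 + 174 = 218.

218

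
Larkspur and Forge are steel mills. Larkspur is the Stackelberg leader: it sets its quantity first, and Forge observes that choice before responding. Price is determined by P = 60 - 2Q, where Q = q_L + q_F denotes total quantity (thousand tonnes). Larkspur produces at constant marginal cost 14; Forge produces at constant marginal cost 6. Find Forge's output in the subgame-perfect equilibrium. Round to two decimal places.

Solve by backward induction. Given q_L, the follower Forge maximises π_F = (60 - 2q_L - 2q_F)q_F - 6q_F.
Setting the follower's marginal profit to zero, 54 - 2q_L - 4q_F = 0, i.e. q_F = (54 - 2q_L)/4.
The leader anticipates this reaction. Substituting into P = 60 - 2Q gives P = 33 - q_L, so π_L = (33 - q_L)q_L - 14q_L.
The leader's first-order condition 19 - 2q_L = 0 yields q_L = 19/2.
Then q_F = (54 - 2·(19/2))/4 = 35/4.

8.75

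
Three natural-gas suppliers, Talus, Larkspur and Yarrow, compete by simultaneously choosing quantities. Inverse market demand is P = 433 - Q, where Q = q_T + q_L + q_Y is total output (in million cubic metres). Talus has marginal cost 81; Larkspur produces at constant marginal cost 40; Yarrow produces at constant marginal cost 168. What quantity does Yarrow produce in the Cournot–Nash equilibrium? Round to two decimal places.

Talus's profit: π_T = (433 - Q)q_T - (81q_T). Setting ∂π_T/∂q_T = 0: 352 - 2q_T - (q_L + q_Y) = 0.
Larkspur's profit: π_L = (433 - Q)q_L - (40q_L). Setting ∂π_L/∂q_L = 0: 393 - 2q_L - (q_T + q_Y) = 0.
Yarrow's profit: π_Y = (433 - Q)q_Y - (168q_Y). Setting ∂π_Y/∂q_Y = 0: 265 - 2q_Y - (q_T + q_L) = 0.
Adding the 3 first-order conditions: 1010 − 4Q = 0, so Q = 505/2.
Back-substituting: q_T = (352 − 505/2) = 199/2, q_L = (393 − 505/2) = 281/2, q_Y = (265 − 505/2) = 25/2.

12.50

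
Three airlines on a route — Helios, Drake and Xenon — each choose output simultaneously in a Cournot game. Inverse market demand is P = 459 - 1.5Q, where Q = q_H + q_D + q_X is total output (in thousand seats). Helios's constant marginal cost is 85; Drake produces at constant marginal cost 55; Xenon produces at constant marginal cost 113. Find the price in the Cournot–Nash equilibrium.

178

Helios's profit: π_H = (459 - 1.5Q)q_H - (85q_H). Setting ∂π_H/∂q_H = 0: 374 - 3q_H - (3/2)(q_D + q_X) = 0.
Drake's first-order condition: 404 - 3q_D - (3/2)(q_H + q_X) = 0.
Xenon's first-order condition: 346 - 3q_X - (3/2)(q_H + q_D) = 0.
Adding the 3 conditions: 1124 − 3Q − 3Q = 0, i.e. Q = 562/3.
Back-substituting: q_H = (374 − 281)/(3/2) = 62, q_D = (404 − 281)/(3/2) = 82, q_X = (346 − 281)/(3/2) = 130/3.
Total output Q = 562/3, so price P = 459 - (3/2)·(562/3) = 178.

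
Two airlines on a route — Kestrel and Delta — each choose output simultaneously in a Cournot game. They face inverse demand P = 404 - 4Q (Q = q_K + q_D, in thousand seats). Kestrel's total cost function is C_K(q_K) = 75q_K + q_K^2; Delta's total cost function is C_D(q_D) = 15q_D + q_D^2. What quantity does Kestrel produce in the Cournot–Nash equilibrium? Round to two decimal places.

20.64

Kestrel's profit: π_K = (404 - 4Q)q_K - (75q_K + q_K²). Setting ∂π_K/∂q_K = 0: 329 - 10q_K - 4(q_D) = 0.
Delta's first-order condition: 389 - 10q_D - 4(q_K) = 0.
So q_K = (329 - 4q_D)/10 and q_D = (389 - 4q_K)/10.
Substituting one into the other gives q_K = 289/14 and q_D = 429/14.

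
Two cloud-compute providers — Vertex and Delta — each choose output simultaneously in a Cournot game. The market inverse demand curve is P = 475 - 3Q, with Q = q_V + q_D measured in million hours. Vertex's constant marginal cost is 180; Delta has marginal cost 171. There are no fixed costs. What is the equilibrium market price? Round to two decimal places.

Vertex's profit: π_V = (475 - 3Q)q_V - (180q_V). Setting ∂π_V/∂q_V = 0: 295 - 6q_V - 3(q_D) = 0.
Delta's first-order condition: 304 - 6q_D - 3(q_V) = 0.
So q_V = (295 - 3q_D)/6 and q_D = (304 - 3q_V)/6.
Substituting one into the other gives q_V = 286/9 and q_D = 313/9.
Total output Q = 599/9, so price P = 475 - 3·(599/9) = 826/3.

275.33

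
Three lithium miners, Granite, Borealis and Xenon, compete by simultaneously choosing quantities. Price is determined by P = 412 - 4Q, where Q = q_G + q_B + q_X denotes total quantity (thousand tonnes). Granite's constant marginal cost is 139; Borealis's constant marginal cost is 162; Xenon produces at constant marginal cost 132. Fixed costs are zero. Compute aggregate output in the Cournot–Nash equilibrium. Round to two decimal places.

50.19

Granite's profit: π_G = (412 - 4Q)q_G - (139q_G). Setting ∂π_G/∂q_G = 0: 273 - 8q_G - 4(q_B + q_X) = 0.
Borealis's profit: π_B = (412 - 4Q)q_B - (162q_B). Setting ∂π_B/∂q_B = 0: 250 - 8q_B - 4(q_G + q_X) = 0.
Xenon's profit: π_X = (412 - 4Q)q_X - (132q_X). Setting ∂π_X/∂q_X = 0: 280 - 8q_X - 4(q_G + q_B) = 0.
Adding the 3 first-order conditions: 803 − 16Q = 0, so Q = 803/16.
Back-substituting: q_G = (273 − 803/4)/4 = 289/16, q_B = (250 − 803/4)/4 = 197/16, q_X = (280 − 803/4)/4 = 317/16.
Total output Q = 289/16 + 197/16 + 317/16 = 803/16.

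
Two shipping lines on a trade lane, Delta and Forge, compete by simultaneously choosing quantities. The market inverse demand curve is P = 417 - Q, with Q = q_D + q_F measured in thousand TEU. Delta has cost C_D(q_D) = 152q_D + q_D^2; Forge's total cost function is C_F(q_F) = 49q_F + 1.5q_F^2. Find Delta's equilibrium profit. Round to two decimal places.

Delta's profit: π_D = (417 - Q)q_D - (152q_D + q_D²). Setting ∂π_D/∂q_D = 0: 265 - 4q_D - (q_F) = 0.
Forge's first-order condition: 368 - 5q_F - (q_D) = 0.
Best responses: q_D = (265 - q_F)/4, q_F = (368 - q_D)/5.
Solving the pair: q_D = 957/19, q_F = 1207/19.
Price P = 417 - 113.8947 = 303.1053.
Delta's profit: 303.1053·(957/19) - 152·(957/19) - (957/19)² = 5073.9557.

5073.96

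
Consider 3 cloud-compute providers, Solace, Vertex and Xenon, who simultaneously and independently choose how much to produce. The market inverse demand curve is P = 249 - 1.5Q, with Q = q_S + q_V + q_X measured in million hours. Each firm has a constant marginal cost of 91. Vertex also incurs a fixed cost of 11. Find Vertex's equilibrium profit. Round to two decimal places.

A representative firm's profit is π_i = q_i(249 - 1.5Q) - 91q_i.
Setting ∂π_i/∂q_i = 0 with rivals' quantities fixed: 158 - 3q_i - (3/2)·Σ_{j≠i} q_j = 0.
With identical firms every q_j equals q_i, so Σ_{j≠i} q_j = 2q_i and 158 = 6q_i, giving q_i = 79/3.
Price P = 249 - (3/2)·79 = 261/2.
Vertex's profit: (261/2 - 91)·(79/3) - 11 = 1029.1667.

1029.17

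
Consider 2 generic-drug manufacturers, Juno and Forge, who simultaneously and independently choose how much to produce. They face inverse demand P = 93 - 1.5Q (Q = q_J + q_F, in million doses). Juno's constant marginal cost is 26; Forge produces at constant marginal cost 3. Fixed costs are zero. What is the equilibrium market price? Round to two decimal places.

Juno's profit: π_J = (93 - 1.5Q)q_J - (26q_J). Setting ∂π_J/∂q_J = 0: 67 - 3q_J - (3/2)(q_F) = 0.
Forge's profit: π_F = (93 - 1.5Q)q_F - (3q_F). Setting ∂π_F/∂q_F = 0: 90 - 3q_F - (3/2)(q_J) = 0.
So q_J = (67 - (3/2)q_F)/3 and q_F = (90 - (3/2)q_J)/3.
Substituting one into the other gives q_J = 88/9 and q_F = 226/9.
Total output Q = 314/9, so price P = 93 - (3/2)·(314/9) = 122/3.

40.67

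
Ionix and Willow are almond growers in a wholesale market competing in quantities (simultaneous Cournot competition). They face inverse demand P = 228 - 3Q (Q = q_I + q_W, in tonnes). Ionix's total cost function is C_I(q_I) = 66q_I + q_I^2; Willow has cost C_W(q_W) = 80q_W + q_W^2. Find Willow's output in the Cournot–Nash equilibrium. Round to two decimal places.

Ionix's profit: π_I = (228 - 3Q)q_I - (66q_I + q_I²). Setting ∂π_I/∂q_I = 0: 162 - 8q_I - 3(q_W) = 0.
Willow's profit: π_W = (228 - 3Q)q_W - (80q_W + q_W²). Setting ∂π_W/∂q_W = 0: 148 - 8q_W - 3(q_I) = 0.
So q_I = (162 - 3q_W)/8 and q_W = (148 - 3q_I)/8.
Solving the pair: q_I = 852/55, q_W = 698/55.

12.69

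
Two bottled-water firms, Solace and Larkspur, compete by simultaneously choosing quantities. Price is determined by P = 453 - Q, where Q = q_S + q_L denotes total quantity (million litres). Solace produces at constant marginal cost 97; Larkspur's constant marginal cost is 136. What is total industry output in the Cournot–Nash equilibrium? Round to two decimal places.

Solace's profit: π_S = (453 - Q)q_S - (97q_S). Setting ∂π_S/∂q_S = 0: 356 - 2q_S - (q_L) = 0.
Larkspur's profit: π_L = (453 - Q)q_L - (136q_L). Setting ∂π_L/∂q_L = 0: 317 - 2q_L - (q_S) = 0.
Best responses: q_S = (356 - q_L)/2, q_L = (317 - q_S)/2.
Substituting one into the other gives q_S = 395/3 and q_L = 278/3.
Total output Q = 395/3 + 278/3 = 673/3.

224.33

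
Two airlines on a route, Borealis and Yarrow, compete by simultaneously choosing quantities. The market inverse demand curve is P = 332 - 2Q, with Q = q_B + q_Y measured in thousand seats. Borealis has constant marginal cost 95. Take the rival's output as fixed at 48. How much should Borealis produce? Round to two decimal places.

With the rival's output fixed at 48, Borealis's profit is π_B = (332 - 2·48 - 2q_B)q_B - (95q_B) = (236 - 2q_B)q_B - (95q_B).
∂π_B/∂q_B = 141 - 4q_B = 0, so q_B = 141/4.

35.25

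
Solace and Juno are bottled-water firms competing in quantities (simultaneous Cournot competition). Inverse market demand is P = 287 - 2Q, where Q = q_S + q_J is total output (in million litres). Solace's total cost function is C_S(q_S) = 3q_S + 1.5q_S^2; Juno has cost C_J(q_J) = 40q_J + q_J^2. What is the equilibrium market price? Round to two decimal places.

162.21

Solace's profit: π_S = (287 - 2Q)q_S - (3q_S + (3/2)q_S²). Setting ∂π_S/∂q_S = 0: 284 - 7q_S - 2(q_J) = 0.
Juno's first-order condition: 247 - 6q_J - 2(q_S) = 0.
Best responses: q_S = (284 - 2q_J)/7, q_J = (247 - 2q_S)/6.
Substituting one into the other gives q_S = 605/19 and q_J = 1161/38.
Total output Q = 62.3947, so price P = 287 - 2·62.3947 = 162.2105.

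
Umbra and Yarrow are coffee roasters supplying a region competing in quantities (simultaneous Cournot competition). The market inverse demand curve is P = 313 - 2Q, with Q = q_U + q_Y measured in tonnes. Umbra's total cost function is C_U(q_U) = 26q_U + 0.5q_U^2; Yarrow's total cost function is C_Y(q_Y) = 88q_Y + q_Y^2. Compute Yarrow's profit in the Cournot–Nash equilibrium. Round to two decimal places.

1347.34

Umbra's profit: π_U = (313 - 2Q)q_U - (26q_U + (1/2)q_U²). Setting ∂π_U/∂q_U = 0: 287 - 5q_U - 2(q_Y) = 0.
Yarrow's first-order condition: 225 - 6q_Y - 2(q_U) = 0.
Best responses: q_U = (287 - 2q_Y)/5, q_Y = (225 - 2q_U)/6.
Solving the pair: q_U = 636/13, q_Y = 551/26.
Price P = 313 - 2·(1823/26) = 172.7692.
Yarrow's profit: 172.7692·(551/26) - 88·(551/26) - (551/26)² = 1347.3417.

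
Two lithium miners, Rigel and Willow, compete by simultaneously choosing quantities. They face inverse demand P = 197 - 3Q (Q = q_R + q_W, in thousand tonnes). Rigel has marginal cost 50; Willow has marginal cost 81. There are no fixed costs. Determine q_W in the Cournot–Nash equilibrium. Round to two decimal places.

9.44

Rigel's profit: π_R = (197 - 3Q)q_R - (50q_R). Setting ∂π_R/∂q_R = 0: 147 - 6q_R - 3(q_W) = 0.
Willow's first-order condition: 116 - 6q_W - 3(q_R) = 0.
So q_R = (147 - 3q_W)/6 and q_W = (116 - 3q_R)/6.
Solving the pair: q_R = 178/9, q_W = 85/9.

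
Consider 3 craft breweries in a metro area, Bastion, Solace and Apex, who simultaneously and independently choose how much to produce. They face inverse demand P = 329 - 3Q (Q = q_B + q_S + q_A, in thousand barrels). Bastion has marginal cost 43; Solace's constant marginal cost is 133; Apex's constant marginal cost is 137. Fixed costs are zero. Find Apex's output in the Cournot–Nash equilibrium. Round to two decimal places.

7.83

Bastion's profit: π_B = (329 - 3Q)q_B - (43q_B). Setting ∂π_B/∂q_B = 0: 286 - 6q_B - 3(q_S + q_A) = 0.
Solace's first-order condition: 196 - 6q_S - 3(q_B + q_A) = 0.
Apex's first-order condition: 192 - 6q_A - 3(q_B + q_S) = 0.
Summing all 3 equations gives 674 − 12Q = 0, hence Q = 337/6.
Back-substituting: q_B = (286 − 337/2)/3 = 235/6, q_S = (196 − 337/2)/3 = 55/6, q_A = (192 − 337/2)/3 = 47/6.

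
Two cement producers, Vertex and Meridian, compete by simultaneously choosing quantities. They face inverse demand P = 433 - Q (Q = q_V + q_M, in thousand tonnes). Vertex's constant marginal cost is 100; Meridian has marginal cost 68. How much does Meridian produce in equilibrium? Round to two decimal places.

Vertex's profit: π_V = (433 - Q)q_V - (100q_V). Setting ∂π_V/∂q_V = 0: 333 - 2q_V - (q_M) = 0.
Meridian's profit: π_M = (433 - Q)q_M - (68q_M). Setting ∂π_M/∂q_M = 0: 365 - 2q_M - (q_V) = 0.
Best responses: q_V = (333 - q_M)/2, q_M = (365 - q_V)/2.
Substituting one into the other gives q_V = 301/3 and q_M = 397/3.

132.33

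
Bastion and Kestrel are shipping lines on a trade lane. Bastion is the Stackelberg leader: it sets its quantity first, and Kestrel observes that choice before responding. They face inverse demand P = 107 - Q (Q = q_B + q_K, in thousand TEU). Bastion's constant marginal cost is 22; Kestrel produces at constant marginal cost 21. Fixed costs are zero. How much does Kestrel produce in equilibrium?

22

Solve by backward induction. Given q_B, the follower Kestrel maximises π_K = (107 - q_B - q_K)q_K - 21q_K.
Follower FOC: 86 - q_B - 2q_K = 0, so q_K(q_B) = (86 - q_B)/2.
Bastion substitutes q_K(q_B) into its own profit: π_B = q_B(107 - q_B - (86 - q_B)/2) - 22q_B = (64 - (1/2)q_B)q_B - 22q_B.
The leader's first-order condition 42 - q_B = 0 yields q_B = 42.
Then q_K = (86 - 42)/2 = 22.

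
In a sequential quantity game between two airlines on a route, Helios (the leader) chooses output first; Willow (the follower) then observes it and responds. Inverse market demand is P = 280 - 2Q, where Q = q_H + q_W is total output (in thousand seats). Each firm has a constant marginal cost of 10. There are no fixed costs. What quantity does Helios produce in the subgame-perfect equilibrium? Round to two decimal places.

67.50

Solve by backward induction. Given q_H, the follower Willow maximises π_W = (280 - 2q_H - 2q_W)q_W - 10q_W.
∂π_W/∂q_W = 270 - 2q_H - 4q_W = 0 gives the reaction function q_W = (270 - 2q_H)/4.
Helios substitutes q_W(q_H) into its own profit: π_H = q_H(280 - 2q_H - (270 - 2q_H)/2) - 10q_H = (145 - q_H)q_H - 10q_H.
Maximising: ∂π_H/∂q_H = 135 - 2q_H = 0, giving q_H = 135/2.
Then q_W = (270 - 2·(135/2))/4 = 135/4.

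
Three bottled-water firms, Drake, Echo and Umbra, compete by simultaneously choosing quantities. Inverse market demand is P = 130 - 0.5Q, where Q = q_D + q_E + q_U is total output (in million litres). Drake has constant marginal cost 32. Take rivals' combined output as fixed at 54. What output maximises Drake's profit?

71

With rivals' combined output fixed at 54, Drake's profit is π_D = (130 - (1/2)·54 - (1/2)q_D)q_D - (32q_D) = (103 - (1/2)q_D)q_D - (32q_D).
∂π_D/∂q_D = 71 - q_D = 0, so q_D = 71.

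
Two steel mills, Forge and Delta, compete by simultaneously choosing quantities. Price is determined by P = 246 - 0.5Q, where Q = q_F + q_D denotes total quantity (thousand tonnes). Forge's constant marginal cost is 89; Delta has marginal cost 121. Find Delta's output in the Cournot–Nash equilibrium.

Forge's profit: π_F = (246 - 0.5Q)q_F - (89q_F). Setting ∂π_F/∂q_F = 0: 157 - q_F - (1/2)(q_D) = 0.
Delta's first-order condition: 125 - q_D - (1/2)(q_F) = 0.
Best responses: q_F = (157 - (1/2)q_D), q_D = (125 - (1/2)q_F).
Solving the pair: q_F = 126, q_D = 62.

62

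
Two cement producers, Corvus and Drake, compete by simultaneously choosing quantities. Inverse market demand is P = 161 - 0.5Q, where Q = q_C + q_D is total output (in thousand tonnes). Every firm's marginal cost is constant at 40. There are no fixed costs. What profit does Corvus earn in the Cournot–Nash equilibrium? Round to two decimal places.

3253.56

Each firm earns π_i = (161 - 0.5Q)q_i - 40q_i.
First-order condition (treating rivals' output as given): 121 - q_i - (1/2)q_j = 0.
With identical firms every q_j equals q_i, so q_j = q_i and 121 = (3/2)q_i, giving q_i = 242/3.
Price P = 161 - (1/2)·(484/3) = 241/3.
Corvus's profit: (241/3 - 40)·(242/3) = 3253.5556.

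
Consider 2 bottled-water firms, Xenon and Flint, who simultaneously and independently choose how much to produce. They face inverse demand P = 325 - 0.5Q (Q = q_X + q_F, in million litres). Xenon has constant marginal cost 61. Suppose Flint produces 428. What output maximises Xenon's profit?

50

With the rival's output fixed at 428, Xenon's profit is π_X = (325 - (1/2)·428 - (1/2)q_X)q_X - (61q_X) = (111 - (1/2)q_X)q_X - (61q_X).
∂π_X/∂q_X = 50 - q_X = 0, so q_X = 50.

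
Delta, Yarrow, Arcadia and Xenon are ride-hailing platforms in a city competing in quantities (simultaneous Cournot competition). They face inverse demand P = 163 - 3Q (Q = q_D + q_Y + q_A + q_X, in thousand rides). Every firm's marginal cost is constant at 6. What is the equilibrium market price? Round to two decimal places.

37.40

Each firm earns π_i = (163 - 3Q)q_i - 6q_i.
Setting ∂π_i/∂q_i = 0 with rivals' quantities fixed: 157 - 6q_i - 3·Σ_{j≠i} q_j = 0.
With identical firms every q_j equals q_i, so Σ_{j≠i} q_j = 3q_i and 157 = 15q_i, giving q_i = 157/15.
Total output Q = 628/15, so price P = 163 - 3·(628/15) = 187/5.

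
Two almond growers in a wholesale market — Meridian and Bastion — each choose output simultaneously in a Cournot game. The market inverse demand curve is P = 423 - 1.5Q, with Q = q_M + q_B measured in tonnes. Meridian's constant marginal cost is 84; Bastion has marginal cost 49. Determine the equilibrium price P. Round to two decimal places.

185.33

Meridian's profit: π_M = (423 - 1.5Q)q_M - (84q_M). Setting ∂π_M/∂q_M = 0: 339 - 3q_M - (3/2)(q_B) = 0.
Bastion's first-order condition: 374 - 3q_B - (3/2)(q_M) = 0.
So q_M = (339 - (3/2)q_B)/3 and q_B = (374 - (3/2)q_M)/3.
Solving the pair: q_M = 608/9, q_B = 818/9.
Total output Q = 1426/9, so price P = 423 - (3/2)·(1426/9) = 556/3.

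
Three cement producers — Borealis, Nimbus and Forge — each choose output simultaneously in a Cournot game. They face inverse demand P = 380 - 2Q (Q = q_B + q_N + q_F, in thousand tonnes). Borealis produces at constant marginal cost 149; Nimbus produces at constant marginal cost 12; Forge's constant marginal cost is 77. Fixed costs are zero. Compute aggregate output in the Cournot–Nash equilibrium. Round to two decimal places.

112.75

Borealis's profit: π_B = (380 - 2Q)q_B - (149q_B). Setting ∂π_B/∂q_B = 0: 231 - 4q_B - 2(q_N + q_F) = 0.
Nimbus's profit: π_N = (380 - 2Q)q_N - (12q_N). Setting ∂π_N/∂q_N = 0: 368 - 4q_N - 2(q_B + q_F) = 0.
Forge's first-order condition: 303 - 4q_F - 2(q_B + q_N) = 0.
Adding the 3 first-order conditions: 902 − 8Q = 0, so Q = 451/4.
Back-substituting: q_B = (231 − 451/2)/2 = 11/4, q_N = (368 − 451/2)/2 = 285/4, q_F = (303 − 451/2)/2 = 155/4.
Total output Q = 11/4 + 285/4 + 155/4 = 451/4.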